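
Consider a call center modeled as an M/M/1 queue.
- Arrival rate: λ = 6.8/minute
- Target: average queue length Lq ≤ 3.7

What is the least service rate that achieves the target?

For M/M/1: Lq = λ²/(μ(μ-λ))
Need Lq ≤ 3.7, i.e. μ(μ-λ) ≥ λ²/3.7
μ² - 6.8μ - 46.24/3.7 ≥ 0  →  μ² - 6.8μ - 12.4973 ≥ 0
Quadratic formula (positive root): μ = [λ + √(λ² + 4×12.4973)]/2
Discriminant: 46.24 + 4×12.4973 = 96.2292, √96.2292 = 9.8096
μ ≥ (6.8 + 9.8096)/2 = 8.3048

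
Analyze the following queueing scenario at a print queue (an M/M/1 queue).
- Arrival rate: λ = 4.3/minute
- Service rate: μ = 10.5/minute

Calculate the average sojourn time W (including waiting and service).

First, compute utilization: ρ = λ/μ = 4.3/10.5 = 0.4095
For M/M/1: W = 1/(μ-λ)
W = 1/(10.5-4.3) = 1/6.20
W = 0.1613 minutes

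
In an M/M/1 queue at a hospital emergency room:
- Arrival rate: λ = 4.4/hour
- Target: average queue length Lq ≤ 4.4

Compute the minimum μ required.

For M/M/1: Lq = λ²/(μ(μ-λ))
Need Lq ≤ 4.4, i.e. μ(μ-λ) ≥ λ²/4.4
μ² - 4.4μ - 19.36/4.4 ≥ 0  →  μ² - 4.4μ - 4.4000 ≥ 0
Quadratic formula (positive root): μ = [λ + √(λ² + 4×4.4000)]/2
Discriminant: 19.36 + 4×4.4000 = 36.9600, √36.9600 = 6.07947
μ ≥ (4.4 + 6.07947)/2 = 5.2397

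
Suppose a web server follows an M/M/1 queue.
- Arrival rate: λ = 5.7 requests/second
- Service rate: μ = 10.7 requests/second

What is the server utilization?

Server utilization: ρ = λ/μ
ρ = 5.7/10.7 = 0.5327
The server is busy 53.27% of the time.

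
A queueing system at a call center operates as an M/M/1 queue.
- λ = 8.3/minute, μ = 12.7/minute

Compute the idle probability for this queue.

ρ = λ/μ = 8.3/12.7 = 0.6535
P(0) = 1 - ρ = 1 - 0.6535 = 0.3465
The server is idle 34.65% of the time.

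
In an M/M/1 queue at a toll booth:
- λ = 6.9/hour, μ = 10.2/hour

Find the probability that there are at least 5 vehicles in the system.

ρ = λ/μ = 6.9/10.2 = 0.6765
P(N ≥ n) = ρⁿ
P(N ≥ 5) = 0.6765^5
P(N ≥ 5) = 0.1417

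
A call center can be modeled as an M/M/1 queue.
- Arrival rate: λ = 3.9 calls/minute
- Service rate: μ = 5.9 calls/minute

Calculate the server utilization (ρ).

Server utilization: ρ = λ/μ
ρ = 3.9/5.9 = 0.6610
The server is busy 66.10% of the time.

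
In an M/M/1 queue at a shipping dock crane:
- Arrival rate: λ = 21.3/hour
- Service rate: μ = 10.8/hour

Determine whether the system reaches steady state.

Stability requires ρ = λ/(cμ) < 1
ρ = 21.3/(1 × 10.8) = 21.3/10.80 = 1.9722
Since 1.9722 ≥ 1, the system is UNSTABLE.
Queue grows without bound. Need μ > λ = 21.3.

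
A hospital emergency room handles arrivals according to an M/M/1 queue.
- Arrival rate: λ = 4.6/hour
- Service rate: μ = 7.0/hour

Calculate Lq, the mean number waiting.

ρ = λ/μ = 4.6/7.0 = 0.6571
For M/M/1: Lq = λ²/(μ(μ-λ))
Lq = 21.16/(7.0 × 2.40)
Lq = 1.2595 patients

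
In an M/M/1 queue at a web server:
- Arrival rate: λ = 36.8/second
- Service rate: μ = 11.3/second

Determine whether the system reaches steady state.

Stability requires ρ = λ/(cμ) < 1
ρ = 36.8/(1 × 11.3) = 36.8/11.30 = 3.2566
Since 3.2566 ≥ 1, the system is UNSTABLE.
Queue grows without bound. Need μ > λ = 36.8.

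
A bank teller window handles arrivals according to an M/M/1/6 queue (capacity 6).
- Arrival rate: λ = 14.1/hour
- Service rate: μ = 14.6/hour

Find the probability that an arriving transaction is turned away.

ρ = λ/μ = 14.1/14.6 = 0.965753
P₀ = (1-ρ)/(1-ρ^(K+1)) = (1-0.965753)/(1-0.965753^7) = 0.03425/0.2165 = 0.1582
P_K = P₀×ρ^K = 0.15822 × 0.965753^6 = 0.15822 × 0.81133 = 0.1284
Blocking probability = 12.84%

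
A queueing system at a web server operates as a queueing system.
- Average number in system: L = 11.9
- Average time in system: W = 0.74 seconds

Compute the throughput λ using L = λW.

Little's Law: L = λW, so λ = L/W
λ = 11.9/0.74 = 16.0811 requests/second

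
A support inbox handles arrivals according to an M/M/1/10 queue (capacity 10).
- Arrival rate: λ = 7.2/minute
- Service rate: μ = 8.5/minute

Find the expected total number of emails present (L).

ρ = λ/μ = 7.2/8.5 = 0.84706
P₀ = (1-ρ)/(1-ρ^(K+1)) = (1-0.84706)/(1-0.84706^11) = 0.1529/0.8389 = 0.1823
P_K = P₀×ρ^K = 0.1823 × 0.84706^10 = 0.1823 × 0.1902 = 0.03467
L = ρ[1 - (K+1)ρ^K + Kρ^(K+1)] / [(1-ρ)(1-ρ^(K+1))]
L = 0.84706 × (1 - 11×0.190170 + 10×0.161085) / ((1 - 0.84706) × (1 - 0.161085)) = 3.4263 emails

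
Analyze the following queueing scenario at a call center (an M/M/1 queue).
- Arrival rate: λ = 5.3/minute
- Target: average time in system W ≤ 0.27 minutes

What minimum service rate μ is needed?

For M/M/1: W = 1/(μ-λ)
Need W ≤ 0.27, so 1/(μ-λ) ≤ 0.27
μ - λ ≥ 1/0.27 = 3.7037
μ ≥ 5.3 + 3.7037 = 9.0037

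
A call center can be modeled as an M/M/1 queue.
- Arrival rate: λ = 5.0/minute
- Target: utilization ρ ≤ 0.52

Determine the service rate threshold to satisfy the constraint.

ρ = λ/μ, so μ = λ/ρ
μ ≥ 5.0/0.52 = 9.6154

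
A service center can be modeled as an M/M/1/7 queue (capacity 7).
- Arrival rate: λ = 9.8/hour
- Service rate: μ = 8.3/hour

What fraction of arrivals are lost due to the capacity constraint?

ρ = λ/μ = 9.8/8.3 = 1.18072
P₀ = (1-ρ)/(1-ρ^(K+1)) = (1-1.18072)/(1-1.18072^8) = -0.1807/-2.7772 = 0.06507
P_K = P₀×ρ^K = 0.06507 × 1.18072^7 = 0.06507 × 3.1991 = 0.2082
Blocking probability = 20.82%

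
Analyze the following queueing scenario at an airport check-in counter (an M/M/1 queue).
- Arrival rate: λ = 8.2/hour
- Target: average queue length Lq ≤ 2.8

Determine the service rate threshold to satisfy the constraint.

For M/M/1: Lq = λ²/(μ(μ-λ))
Need Lq ≤ 2.8, i.e. μ(μ-λ) ≥ λ²/2.8
μ² - 8.2μ - 67.24/2.8 ≥ 0  →  μ² - 8.2μ - 24.014286 ≥ 0
Quadratic formula (positive root): μ = [λ + √(λ² + 4×24.014286)]/2
Discriminant: 67.24 + 4×24.014286 = 163.2971, √163.2971 = 12.7788
μ ≥ (8.2 + 12.7788)/2 = 10.4894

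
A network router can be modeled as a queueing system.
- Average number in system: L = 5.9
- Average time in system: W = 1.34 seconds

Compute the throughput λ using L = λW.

Little's Law: L = λW, so λ = L/W
λ = 5.9/1.34 = 4.4030 packets/second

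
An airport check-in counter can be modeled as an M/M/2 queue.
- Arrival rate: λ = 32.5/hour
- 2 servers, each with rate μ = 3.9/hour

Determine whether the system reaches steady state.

Stability requires ρ = λ/(cμ) < 1
ρ = 32.5/(2 × 3.9) = 32.5/7.80 = 4.1667
Since 4.1667 ≥ 1, the system is UNSTABLE.
Need c > λ/μ = 32.5/3.9 = 8.33.
Minimum servers needed: c = 9.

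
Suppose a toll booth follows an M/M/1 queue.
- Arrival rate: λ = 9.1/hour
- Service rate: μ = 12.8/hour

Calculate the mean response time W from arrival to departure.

First, compute utilization: ρ = λ/μ = 9.1/12.8 = 0.7109
For M/M/1: W = 1/(μ-λ)
W = 1/(12.8-9.1) = 1/3.70
W = 0.2703 hours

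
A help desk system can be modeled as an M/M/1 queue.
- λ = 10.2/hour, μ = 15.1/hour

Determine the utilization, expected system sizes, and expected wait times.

Step 1: ρ = λ/μ = 10.2/15.1 = 0.6755
Step 2: L = λ/(μ-λ) = 10.2/4.90 = 2.0816
Step 3: Lq = λ²/(μ(μ-λ)) = 104.04/(15.1×4.90) = 1.4061
Step 4: W = 1/(μ-λ) = 1/4.90 = 0.20408
Step 5: Wq = λ/(μ(μ-λ)) = 10.2/(15.1×4.90) = 0.1379
Step 6: P(0) = 1-ρ = 0.3245
Verify: L = λW = 10.2×0.20408 = 2.0816 ✔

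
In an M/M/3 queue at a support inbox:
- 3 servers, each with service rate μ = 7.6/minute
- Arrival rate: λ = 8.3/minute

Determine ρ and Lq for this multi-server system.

Traffic intensity: ρ = λ/(cμ) = 8.3/(3×7.6) = 0.3640
Since ρ = 0.3640 < 1, system is stable.
Offered load a = λ/μ = cρ = 8.3/7.6 = 1.0921
P₀ = [ Σₙ₌₀^2 aⁿ/n! + a^3/(3!(1-ρ)) ]⁻¹
Σ = a^0/0! + a^1/1! + a^2/2! = 1.0000 + 1.0921 + 0.59635 = 2.6885
a^3/(3!(1-ρ)) = 1.30255/(6 × 0.635965) = 0.3414
P₀ = 1/(2.68845 + 0.341357) = 0.3301
Lq = P₀·a^3·ρ / (3!(1-ρ)²) = 0.33005 × 1.3025 × 0.36404 / (6 × 0.40445) = 0.06449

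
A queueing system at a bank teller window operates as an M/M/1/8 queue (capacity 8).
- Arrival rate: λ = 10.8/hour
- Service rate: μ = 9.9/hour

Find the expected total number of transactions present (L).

ρ = λ/μ = 10.8/9.9 = 1.09091
P₀ = (1-ρ)/(1-ρ^(K+1)) = (1-1.09091)/(1-1.09091^9) = -0.0909100/-1.18827 = 0.07651
P_K = P₀×ρ^K = 0.07651 × 1.09091^8 = 0.07651 × 2.0059 = 0.1535
L = ρ[1 - (K+1)ρ^K + Kρ^(K+1)] / [(1-ρ)(1-ρ^(K+1))]
L = 1.09091 × (1 - 9×2.0059097 + 8×2.1882670) / ((1 - 1.09091) × (1 - 2.1882670)) = 4.5742 transactions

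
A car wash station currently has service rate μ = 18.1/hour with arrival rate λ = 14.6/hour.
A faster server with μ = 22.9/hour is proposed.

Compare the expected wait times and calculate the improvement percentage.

System 1: ρ₁ = 14.6/18.1 = 0.8066, W₁ = 1/(18.1-14.6) = 0.28571
System 2: ρ₂ = 14.6/22.9 = 0.6376, W₂ = 1/(22.9-14.6) = 0.12048
Improvement: (W₁-W₂)/W₁ = (0.28571-0.12048)/0.28571 = 57.83%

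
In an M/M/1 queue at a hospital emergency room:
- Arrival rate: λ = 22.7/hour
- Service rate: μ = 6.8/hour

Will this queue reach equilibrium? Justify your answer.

Stability requires ρ = λ/(cμ) < 1
ρ = 22.7/(1 × 6.8) = 22.7/6.80 = 3.3382
Since 3.3382 ≥ 1, the system is UNSTABLE.
Queue grows without bound. Need μ > λ = 22.7.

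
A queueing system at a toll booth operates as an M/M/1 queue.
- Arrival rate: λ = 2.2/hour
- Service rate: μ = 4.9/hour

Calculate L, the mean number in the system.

ρ = λ/μ = 2.2/4.9 = 0.4490
For M/M/1: L = λ/(μ-λ)
L = 2.2/(4.9-2.2) = 2.2/2.70
L = 0.8148 vehicles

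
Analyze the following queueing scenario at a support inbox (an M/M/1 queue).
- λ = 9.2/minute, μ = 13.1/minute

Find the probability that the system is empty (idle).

ρ = λ/μ = 9.2/13.1 = 0.7023
P(0) = 1 - ρ = 1 - 0.7023 = 0.2977
The server is idle 29.77% of the time.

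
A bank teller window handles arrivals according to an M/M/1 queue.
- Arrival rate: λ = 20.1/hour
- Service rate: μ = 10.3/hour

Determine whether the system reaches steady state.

Stability requires ρ = λ/(cμ) < 1
ρ = 20.1/(1 × 10.3) = 20.1/10.30 = 1.9515
Since 1.9515 ≥ 1, the system is UNSTABLE.
Queue grows without bound. Need μ > λ = 20.1.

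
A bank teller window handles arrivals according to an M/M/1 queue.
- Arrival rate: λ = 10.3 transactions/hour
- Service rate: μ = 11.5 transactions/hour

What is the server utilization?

Server utilization: ρ = λ/μ
ρ = 10.3/11.5 = 0.8957
The server is busy 89.57% of the time.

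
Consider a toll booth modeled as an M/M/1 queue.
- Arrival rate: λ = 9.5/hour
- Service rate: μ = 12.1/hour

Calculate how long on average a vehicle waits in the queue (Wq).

First, compute utilization: ρ = λ/μ = 9.5/12.1 = 0.7851
For M/M/1: Wq = λ/(μ(μ-λ))
Wq = 9.5/(12.1 × (12.1-9.5))
Wq = 9.5/(12.1 × 2.60)
Wq = 0.3020 hours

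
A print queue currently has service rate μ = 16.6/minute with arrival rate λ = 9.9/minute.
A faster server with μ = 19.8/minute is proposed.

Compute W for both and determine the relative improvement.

System 1: ρ₁ = 9.9/16.6 = 0.5964, W₁ = 1/(16.6-9.9) = 0.14925
System 2: ρ₂ = 9.9/19.8 = 0.5000, W₂ = 1/(19.8-9.9) = 0.10101
Improvement: (W₁-W₂)/W₁ = (0.14925-0.10101)/0.14925 = 32.32%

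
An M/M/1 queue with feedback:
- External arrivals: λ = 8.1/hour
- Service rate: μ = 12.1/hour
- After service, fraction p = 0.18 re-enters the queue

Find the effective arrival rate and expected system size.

Effective arrival rate: λ_eff = λ/(1-p) = 8.1/(1-0.18) = 8.1/0.82 = 9.87805
ρ = λ_eff/μ = 9.87805/12.1 = 0.81637
L = ρ/(1-ρ) = 0.81637/(1-0.81637) = 4.4457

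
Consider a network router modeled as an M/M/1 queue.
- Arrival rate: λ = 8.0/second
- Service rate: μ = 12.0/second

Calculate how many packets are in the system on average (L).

ρ = λ/μ = 8.0/12.0 = 0.6667
For M/M/1: L = λ/(μ-λ)
L = 8.0/(12.0-8.0) = 8.0/4.00
L = 2.0000 packets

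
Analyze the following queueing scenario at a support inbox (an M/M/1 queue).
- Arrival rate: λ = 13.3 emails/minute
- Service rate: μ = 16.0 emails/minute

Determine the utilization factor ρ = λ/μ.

Server utilization: ρ = λ/μ
ρ = 13.3/16.0 = 0.8313
The server is busy 83.12% of the time.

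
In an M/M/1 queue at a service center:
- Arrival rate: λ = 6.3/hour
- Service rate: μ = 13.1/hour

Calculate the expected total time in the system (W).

First, compute utilization: ρ = λ/μ = 6.3/13.1 = 0.4809
For M/M/1: W = 1/(μ-λ)
W = 1/(13.1-6.3) = 1/6.80
W = 0.1471 hours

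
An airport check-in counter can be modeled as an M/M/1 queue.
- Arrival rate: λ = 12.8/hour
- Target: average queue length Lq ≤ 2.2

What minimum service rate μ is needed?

For M/M/1: Lq = λ²/(μ(μ-λ))
Need Lq ≤ 2.2, i.e. μ(μ-λ) ≥ λ²/2.2
μ² - 12.8μ - 163.84/2.2 ≥ 0  →  μ² - 12.8μ - 74.47273 ≥ 0
Quadratic formula (positive root): μ = [λ + √(λ² + 4×74.47273)]/2
Discriminant: 163.84 + 4×74.47273 = 461.7309, √461.7309 = 21.4879
μ ≥ (12.8 + 21.4879)/2 = 17.1440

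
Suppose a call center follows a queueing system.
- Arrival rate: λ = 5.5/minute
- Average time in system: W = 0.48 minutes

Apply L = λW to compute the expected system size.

Little's Law: L = λW
L = 5.5 × 0.48 = 2.6400 calls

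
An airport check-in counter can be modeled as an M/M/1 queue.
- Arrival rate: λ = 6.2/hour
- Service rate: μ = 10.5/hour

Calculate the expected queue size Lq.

ρ = λ/μ = 6.2/10.5 = 0.5905
For M/M/1: Lq = λ²/(μ(μ-λ))
Lq = 38.44/(10.5 × 4.30)
Lq = 0.8514 passengers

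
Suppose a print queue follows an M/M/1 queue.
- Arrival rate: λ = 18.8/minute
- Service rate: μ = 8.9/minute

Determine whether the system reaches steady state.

Stability requires ρ = λ/(cμ) < 1
ρ = 18.8/(1 × 8.9) = 18.8/8.90 = 2.1124
Since 2.1124 ≥ 1, the system is UNSTABLE.
Queue grows without bound. Need μ > λ = 18.8.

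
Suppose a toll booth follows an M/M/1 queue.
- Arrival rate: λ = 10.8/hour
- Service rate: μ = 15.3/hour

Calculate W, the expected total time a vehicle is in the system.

First, compute utilization: ρ = λ/μ = 10.8/15.3 = 0.7059
For M/M/1: W = 1/(μ-λ)
W = 1/(15.3-10.8) = 1/4.50
W = 0.2222 hours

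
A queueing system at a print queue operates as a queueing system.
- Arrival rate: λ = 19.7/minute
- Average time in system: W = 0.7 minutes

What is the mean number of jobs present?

Little's Law: L = λW
L = 19.7 × 0.7 = 13.7900 jobs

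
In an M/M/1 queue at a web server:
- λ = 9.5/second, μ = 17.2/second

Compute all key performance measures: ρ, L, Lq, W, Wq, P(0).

Step 1: ρ = λ/μ = 9.5/17.2 = 0.5523
Step 2: L = λ/(μ-λ) = 9.5/7.70 = 1.2338
Step 3: Lq = λ²/(μ(μ-λ)) = 90.25/(17.2×7.70) = 0.6814
Step 4: W = 1/(μ-λ) = 1/7.70 = 0.12987
Step 5: Wq = λ/(μ(μ-λ)) = 9.5/(17.2×7.70) = 0.07173
Step 6: P(0) = 1-ρ = 0.4477
Verify: L = λW = 9.5×0.12987 = 1.2338 ✔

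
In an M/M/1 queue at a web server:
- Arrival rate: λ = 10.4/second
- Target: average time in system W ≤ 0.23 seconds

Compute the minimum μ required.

For M/M/1: W = 1/(μ-λ)
Need W ≤ 0.23, so 1/(μ-λ) ≤ 0.23
μ - λ ≥ 1/0.23 = 4.3478
μ ≥ 10.4 + 4.3478 = 14.7478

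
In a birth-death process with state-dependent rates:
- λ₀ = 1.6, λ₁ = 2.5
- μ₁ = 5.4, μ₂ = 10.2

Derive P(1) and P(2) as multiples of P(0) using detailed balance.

Balance equations:
State 0: λ₀P₀ = μ₁P₁ → P₁ = (λ₀/μ₁)P₀ = (1.6/5.4)P₀ = 0.2963P₀
State 1: P₂ = (λ₀λ₁)/(μ₁μ₂)P₀ = (1.6×2.5)/(5.4×10.2)P₀ = 0.07262P₀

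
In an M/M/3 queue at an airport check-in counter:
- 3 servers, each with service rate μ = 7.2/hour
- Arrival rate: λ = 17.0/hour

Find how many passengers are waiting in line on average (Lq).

Traffic intensity: ρ = λ/(cμ) = 17.0/(3×7.2) = 0.7870
Since ρ = 0.7870 < 1, system is stable.
Offered load a = λ/μ = cρ = 17.0/7.2 = 2.3611
P₀ = [ Σₙ₌₀^2 aⁿ/n! + a^3/(3!(1-ρ)) ]⁻¹
Σ = a^0/0! + a^1/1! + a^2/2! = 1.0000 + 2.3611 + 2.7874 = 6.1485
a^3/(3!(1-ρ)) = 13.1628/(6 × 0.212963) = 10.3013
P₀ = 1/(6.1485 + 10.3013) = 0.06079
Lq = P₀·a^3·ρ / (3!(1-ρ)²) = 0.06079 × 13.1628 × 0.7870 / (6 × 0.04535) = 2.3143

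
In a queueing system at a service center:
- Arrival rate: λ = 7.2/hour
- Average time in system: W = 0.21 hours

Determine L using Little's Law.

Little's Law: L = λW
L = 7.2 × 0.21 = 1.5120 customers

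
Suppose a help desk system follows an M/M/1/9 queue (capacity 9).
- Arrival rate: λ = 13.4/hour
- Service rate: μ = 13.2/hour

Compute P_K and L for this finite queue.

ρ = λ/μ = 13.4/13.2 = 1.01515
P₀ = (1-ρ)/(1-ρ^(K+1)) = (1-1.01515)/(1-1.01515^10) = -0.015150/-0.16226 = 0.09337
P_K = P₀×ρ^K = 0.09337 × 1.01515^9 = 0.09337 × 1.1449 = 0.1069
Blocking probability P_9 = 0.1069 (10.69%)
L = ρ[1 - (K+1)ρ^K + Kρ^(K+1)] / [(1-ρ)(1-ρ^(K+1))]
L = 1.01515 × (1 - 10×1.14491164 + 9×1.16225705) / ((1 - 1.01515) × (1 - 1.16225705)) = 4.6240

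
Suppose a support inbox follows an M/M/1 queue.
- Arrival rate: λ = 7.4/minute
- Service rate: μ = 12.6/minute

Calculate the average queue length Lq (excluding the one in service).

ρ = λ/μ = 7.4/12.6 = 0.5873
For M/M/1: Lq = λ²/(μ(μ-λ))
Lq = 54.76/(12.6 × 5.20)
Lq = 0.8358 emails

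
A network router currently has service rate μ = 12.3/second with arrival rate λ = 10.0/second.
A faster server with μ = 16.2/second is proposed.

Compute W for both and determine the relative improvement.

System 1: ρ₁ = 10.0/12.3 = 0.8130, W₁ = 1/(12.3-10.0) = 0.4348
System 2: ρ₂ = 10.0/16.2 = 0.6173, W₂ = 1/(16.2-10.0) = 0.1613
Improvement: (W₁-W₂)/W₁ = (0.4348-0.1613)/0.4348 = 62.90%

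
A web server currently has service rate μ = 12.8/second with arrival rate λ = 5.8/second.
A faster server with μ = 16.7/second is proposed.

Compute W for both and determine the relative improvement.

System 1: ρ₁ = 5.8/12.8 = 0.4531, W₁ = 1/(12.8-5.8) = 0.14286
System 2: ρ₂ = 5.8/16.7 = 0.3473, W₂ = 1/(16.7-5.8) = 0.091743
Improvement: (W₁-W₂)/W₁ = (0.14286-0.091743)/0.14286 = 35.78%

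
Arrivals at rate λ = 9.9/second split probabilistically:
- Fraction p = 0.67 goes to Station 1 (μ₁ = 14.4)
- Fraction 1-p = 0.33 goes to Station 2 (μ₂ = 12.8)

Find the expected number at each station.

Effective rates: λ₁ = 9.9×0.67 = 6.633, λ₂ = 9.9×0.33 = 3.267
Station 1: ρ₁ = 6.633/14.4 = 0.46063, L₁ = ρ₁/(1-ρ₁) = 0.46063/(1-0.46063) = 0.8540
Station 2: ρ₂ = 3.267/12.8 = 0.25523, L₂ = ρ₂/(1-ρ₂) = 0.25523/(1-0.25523) = 0.3427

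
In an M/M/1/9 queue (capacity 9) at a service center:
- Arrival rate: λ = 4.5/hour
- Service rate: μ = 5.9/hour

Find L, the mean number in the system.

ρ = λ/μ = 4.5/5.9 = 0.76271
P₀ = (1-ρ)/(1-ρ^(K+1)) = (1-0.76271)/(1-0.76271^10) = 0.2373/0.9334 = 0.2542
P_K = P₀×ρ^K = 0.25423 × 0.76271^9 = 0.25423 × 0.087344 = 0.02221
L = ρ[1 - (K+1)ρ^K + Kρ^(K+1)] / [(1-ρ)(1-ρ^(K+1))]
L = 0.76271 × (1 - 10×0.087344 + 9×0.066618) / ((1 - 0.76271) × (1 - 0.066618)) = 2.5005 customers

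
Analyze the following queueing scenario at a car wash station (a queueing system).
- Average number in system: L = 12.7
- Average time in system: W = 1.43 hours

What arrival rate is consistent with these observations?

Little's Law: L = λW, so λ = L/W
λ = 12.7/1.43 = 8.8811 cars/hour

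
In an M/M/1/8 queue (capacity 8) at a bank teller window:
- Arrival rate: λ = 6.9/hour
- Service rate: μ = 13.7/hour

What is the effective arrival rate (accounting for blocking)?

ρ = λ/μ = 6.9/13.7 = 0.50365
P₀ = (1-ρ)/(1-ρ^(K+1)) = (1-0.50365)/(1-0.50365^9) = 0.49635/0.99791 = 0.4974
P_K = P₀×ρ^K = 0.4974 × 0.50365^8 = 0.4974 × 0.004140 = 0.002059
λ_eff = λ(1-P_K) = 6.9 × (1 - 0.002059) = 6.9 × 0.99794 = 6.8858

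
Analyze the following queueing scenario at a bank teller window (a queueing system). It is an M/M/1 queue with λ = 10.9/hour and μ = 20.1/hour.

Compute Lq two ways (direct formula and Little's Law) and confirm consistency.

Method 1 (direct): Lq = λ²/(μ(μ-λ)) = 118.81/(20.1 × 9.20) = 0.6425

Method 2 (Little's Law):
W = 1/(μ-λ) = 1/9.20 = 0.1086957
Wq = W - 1/μ = 0.1086957 - 0.04975124 = 0.058944
Lq = λWq = 10.9 × 0.058944 = 0.6425 ✔ (matches Method 1)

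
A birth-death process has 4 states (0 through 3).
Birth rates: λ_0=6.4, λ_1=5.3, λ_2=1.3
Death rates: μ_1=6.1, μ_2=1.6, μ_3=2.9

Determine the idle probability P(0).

Ratios P(n)/P(0) = (λ₀···λₙ₋₁)/(μ₁···μₙ):
P(1)/P(0) = (6.4)/(6.1) = 1.0492
P(2)/P(0) = (6.4×5.3)/(6.1×1.6) = 3.4754
P(3)/P(0) = (6.4×5.3×1.3)/(6.1×1.6×2.9) = 1.5579

Normalization: ∑ P(n) = 1
P(0) × (1.0000 + 1.0492 + 3.4754 + 1.5579) = 1
P(0) × 7.0825 = 1
P(0) = 1/7.0825 = 0.1412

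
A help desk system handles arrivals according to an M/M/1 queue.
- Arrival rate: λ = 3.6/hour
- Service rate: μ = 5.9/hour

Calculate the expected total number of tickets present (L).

ρ = λ/μ = 3.6/5.9 = 0.6102
For M/M/1: L = λ/(μ-λ)
L = 3.6/(5.9-3.6) = 3.6/2.30
L = 1.5652 tickets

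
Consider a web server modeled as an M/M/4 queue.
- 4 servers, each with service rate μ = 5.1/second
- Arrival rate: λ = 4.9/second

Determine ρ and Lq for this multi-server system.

Traffic intensity: ρ = λ/(cμ) = 4.9/(4×5.1) = 0.2402
Since ρ = 0.2402 < 1, system is stable.
Offered load a = λ/μ = cρ = 4.9/5.1 = 0.9608
P₀ = [ Σₙ₌₀^3 aⁿ/n! + a^4/(4!(1-ρ)) ]⁻¹
Σ = a^0/0! + a^1/1! + a^2/2! + a^3/3! = 1.0000 + 0.9608 + 0.4616 + 0.1478 = 2.5702
a^4/(4!(1-ρ)) = 0.8521/(24 × 0.7598) = 0.04673
P₀ = 1/(2.5702 + 0.04673) = 0.3821
Lq = P₀·a^4·ρ / (4!(1-ρ)²) = 0.3821 × 0.8521 × 0.2402 / (24 × 0.5773) = 0.005645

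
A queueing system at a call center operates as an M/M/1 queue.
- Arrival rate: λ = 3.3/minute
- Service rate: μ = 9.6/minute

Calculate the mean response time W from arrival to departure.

First, compute utilization: ρ = λ/μ = 3.3/9.6 = 0.3438
For M/M/1: W = 1/(μ-λ)
W = 1/(9.6-3.3) = 1/6.30
W = 0.1587 minutes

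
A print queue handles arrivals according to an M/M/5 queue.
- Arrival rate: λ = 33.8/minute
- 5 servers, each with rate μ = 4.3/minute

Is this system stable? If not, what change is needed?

Stability requires ρ = λ/(cμ) < 1
ρ = 33.8/(5 × 4.3) = 33.8/21.50 = 1.5721
Since 1.5721 ≥ 1, the system is UNSTABLE.
Need c > λ/μ = 33.8/4.3 = 7.86.
Minimum servers needed: c = 8.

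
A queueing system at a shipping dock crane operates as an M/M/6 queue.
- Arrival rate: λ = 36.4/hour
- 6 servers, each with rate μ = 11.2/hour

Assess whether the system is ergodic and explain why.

Stability requires ρ = λ/(cμ) < 1
ρ = 36.4/(6 × 11.2) = 36.4/67.20 = 0.5417
Since 0.5417 < 1, the system is STABLE.
The servers are busy 54.17% of the time.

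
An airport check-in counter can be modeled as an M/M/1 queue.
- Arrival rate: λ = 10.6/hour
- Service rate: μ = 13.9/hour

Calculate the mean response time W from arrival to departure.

First, compute utilization: ρ = λ/μ = 10.6/13.9 = 0.7626
For M/M/1: W = 1/(μ-λ)
W = 1/(13.9-10.6) = 1/3.30
W = 0.3030 hours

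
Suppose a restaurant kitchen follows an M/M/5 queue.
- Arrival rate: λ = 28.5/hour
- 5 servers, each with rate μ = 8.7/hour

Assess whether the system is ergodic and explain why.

Stability requires ρ = λ/(cμ) < 1
ρ = 28.5/(5 × 8.7) = 28.5/43.50 = 0.6552
Since 0.6552 < 1, the system is STABLE.
The servers are busy 65.52% of the time.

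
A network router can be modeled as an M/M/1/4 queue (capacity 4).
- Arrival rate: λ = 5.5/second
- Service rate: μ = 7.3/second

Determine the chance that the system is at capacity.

ρ = λ/μ = 5.5/7.3 = 0.7534
P₀ = (1-ρ)/(1-ρ^(K+1)) = (1-0.7534)/(1-0.7534^5) = 0.2466/0.7573 = 0.3256
P_K = P₀×ρ^K = 0.3256 × 0.7534^4 = 0.3256 × 0.3222 = 0.1049
Blocking probability = 10.49%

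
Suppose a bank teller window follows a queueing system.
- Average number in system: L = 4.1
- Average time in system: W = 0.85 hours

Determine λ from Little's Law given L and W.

Little's Law: L = λW, so λ = L/W
λ = 4.1/0.85 = 4.8235 transactions/hour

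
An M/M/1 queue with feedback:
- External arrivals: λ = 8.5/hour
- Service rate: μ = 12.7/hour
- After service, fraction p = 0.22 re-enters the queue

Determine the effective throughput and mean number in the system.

Effective arrival rate: λ_eff = λ/(1-p) = 8.5/(1-0.22) = 8.5/0.78 = 10.89744
ρ = λ_eff/μ = 10.89744/12.7 = 0.858066
L = ρ/(1-ρ) = 0.858066/(1-0.858066) = 6.0455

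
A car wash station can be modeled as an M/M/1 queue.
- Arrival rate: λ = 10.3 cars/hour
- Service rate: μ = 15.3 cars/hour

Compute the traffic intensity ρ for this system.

Server utilization: ρ = λ/μ
ρ = 10.3/15.3 = 0.6732
The server is busy 67.32% of the time.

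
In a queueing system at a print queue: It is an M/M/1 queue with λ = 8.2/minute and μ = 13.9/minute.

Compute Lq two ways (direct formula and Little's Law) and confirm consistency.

Method 1 (direct): Lq = λ²/(μ(μ-λ)) = 67.24/(13.9 × 5.70) = 0.8487

Method 2 (Little's Law):
W = 1/(μ-λ) = 1/5.70 = 0.1754
Wq = W - 1/μ = 0.1754 - 0.07194 = 0.1035
Lq = λWq = 8.2 × 0.1035 = 0.8487 ✔ (matches Method 1)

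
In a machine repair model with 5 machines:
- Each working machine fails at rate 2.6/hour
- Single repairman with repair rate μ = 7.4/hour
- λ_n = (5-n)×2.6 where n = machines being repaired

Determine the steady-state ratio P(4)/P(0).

P(4)/P(0) = ∏_{i=0}^{4-1} λ_i/μ_{i+1}
= (5-0)×2.6/7.4 × (5-1)×2.6/7.4 × (5-2)×2.6/7.4 × (5-3)×2.6/7.4
= 1.8287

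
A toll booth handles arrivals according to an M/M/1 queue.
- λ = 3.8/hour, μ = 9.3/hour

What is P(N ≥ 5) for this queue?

ρ = λ/μ = 3.8/9.3 = 0.4086
P(N ≥ n) = ρⁿ
P(N ≥ 5) = 0.4086^5
P(N ≥ 5) = 0.01139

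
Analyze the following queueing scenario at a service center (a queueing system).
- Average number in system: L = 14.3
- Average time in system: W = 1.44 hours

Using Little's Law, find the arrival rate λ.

Little's Law: L = λW, so λ = L/W
λ = 14.3/1.44 = 9.9306 customers/hour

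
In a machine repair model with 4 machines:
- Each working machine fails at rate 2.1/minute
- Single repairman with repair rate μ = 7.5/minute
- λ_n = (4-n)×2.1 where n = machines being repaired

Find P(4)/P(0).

P(4)/P(0) = ∏_{i=0}^{4-1} λ_i/μ_{i+1}
= (4-0)×2.1/7.5 × (4-1)×2.1/7.5 × (4-2)×2.1/7.5 × (4-3)×2.1/7.5
= 0.1475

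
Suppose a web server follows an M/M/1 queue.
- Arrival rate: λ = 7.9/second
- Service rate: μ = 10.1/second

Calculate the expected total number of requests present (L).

ρ = λ/μ = 7.9/10.1 = 0.7822
For M/M/1: L = λ/(μ-λ)
L = 7.9/(10.1-7.9) = 7.9/2.20
L = 3.5909 requests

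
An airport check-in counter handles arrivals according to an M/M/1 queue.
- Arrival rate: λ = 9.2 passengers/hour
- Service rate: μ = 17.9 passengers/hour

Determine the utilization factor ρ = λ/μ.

Server utilization: ρ = λ/μ
ρ = 9.2/17.9 = 0.5140
The server is busy 51.40% of the time.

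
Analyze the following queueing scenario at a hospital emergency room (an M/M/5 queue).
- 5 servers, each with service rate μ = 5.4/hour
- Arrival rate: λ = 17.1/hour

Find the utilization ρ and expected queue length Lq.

Traffic intensity: ρ = λ/(cμ) = 17.1/(5×5.4) = 0.6333
Since ρ = 0.6333 < 1, system is stable.
Offered load a = λ/μ = cρ = 17.1/5.4 = 3.1667
P₀ = [ Σₙ₌₀^4 aⁿ/n! + a^5/(5!(1-ρ)) ]⁻¹
Σ = a^0/0! + a^1/1! + a^2/2! + a^3/3! + a^4/4! = 1.0000 + 3.1667 + 5.0139 + 5.2924 + 4.1898 = 18.6628
a^5/(5!(1-ρ)) = 318.4284/(120 × 0.366667) = 7.2370
P₀ = 1/(18.6628 + 7.2370) = 0.03861
Lq = P₀·a^5·ρ / (5!(1-ρ)²) = 0.038610 × 318.4284 × 0.63333 / (120 × 0.13444) = 0.4826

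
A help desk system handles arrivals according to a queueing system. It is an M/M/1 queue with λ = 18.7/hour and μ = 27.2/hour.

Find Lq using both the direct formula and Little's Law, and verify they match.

Method 1 (direct): Lq = λ²/(μ(μ-λ)) = 349.69/(27.2 × 8.50) = 1.5125

Method 2 (Little's Law):
W = 1/(μ-λ) = 1/8.50 = 0.117647
Wq = W - 1/μ = 0.117647 - 0.0367647 = 0.08088
Lq = λWq = 18.7 × 0.08088 = 1.5125 ✔ (matches Method 1)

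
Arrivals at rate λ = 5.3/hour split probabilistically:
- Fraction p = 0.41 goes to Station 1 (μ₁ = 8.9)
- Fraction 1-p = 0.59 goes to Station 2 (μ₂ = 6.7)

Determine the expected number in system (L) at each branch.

Effective rates: λ₁ = 5.3×0.41 = 2.173, λ₂ = 5.3×0.59 = 3.127
Station 1: ρ₁ = 2.173/8.9 = 0.24416, L₁ = ρ₁/(1-ρ₁) = 0.24416/(1-0.24416) = 0.3230
Station 2: ρ₂ = 3.127/6.7 = 0.46672, L₂ = ρ₂/(1-ρ₂) = 0.46672/(1-0.46672) = 0.8752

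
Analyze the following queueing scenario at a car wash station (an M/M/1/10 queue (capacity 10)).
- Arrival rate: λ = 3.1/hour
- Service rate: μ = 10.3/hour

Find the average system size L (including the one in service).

ρ = λ/μ = 3.1/10.3 = 0.30097
P₀ = (1-ρ)/(1-ρ^(K+1)) = (1-0.30097)/(1-0.30097^11) = 0.6990/1.0000 = 0.6990
P_K = P₀×ρ^K = 0.6990 × 0.30097^10 = 0.6990 × 0.000006099 = 0.000004263
L = ρ[1 - (K+1)ρ^K + Kρ^(K+1)] / [(1-ρ)(1-ρ^(K+1))]
L = 0.30097 × (1 - 11×0.000006099 + 10×0.000001836) / ((1 - 0.30097) × (1 - 0.000001836)) = 0.4305 cars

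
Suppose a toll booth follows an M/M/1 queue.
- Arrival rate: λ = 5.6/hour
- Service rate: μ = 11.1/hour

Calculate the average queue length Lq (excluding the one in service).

ρ = λ/μ = 5.6/11.1 = 0.5045
For M/M/1: Lq = λ²/(μ(μ-λ))
Lq = 31.36/(11.1 × 5.50)
Lq = 0.5137 vehicles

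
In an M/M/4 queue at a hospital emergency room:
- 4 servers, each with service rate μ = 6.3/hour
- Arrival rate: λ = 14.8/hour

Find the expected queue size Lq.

Traffic intensity: ρ = λ/(cμ) = 14.8/(4×6.3) = 0.5873
Since ρ = 0.5873 < 1, system is stable.
Offered load a = λ/μ = cρ = 14.8/6.3 = 2.3492
P₀ = [ Σₙ₌₀^3 aⁿ/n! + a^4/(4!(1-ρ)) ]⁻¹
Σ = a^0/0! + a^1/1! + a^2/2! + a^3/3! = 1.0000 + 2.3492 + 2.7594 + 2.1608 = 8.2694
a^4/(4!(1-ρ)) = 30.4568/(24 × 0.4127) = 3.0750
P₀ = 1/(8.2694 + 3.0750) = 0.08815
Lq = P₀·a^4·ρ / (4!(1-ρ)²) = 0.088150 × 30.4568 × 0.58730 / (24 × 0.17032) = 0.3857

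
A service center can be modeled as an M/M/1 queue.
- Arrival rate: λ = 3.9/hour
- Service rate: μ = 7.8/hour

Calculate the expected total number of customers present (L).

ρ = λ/μ = 3.9/7.8 = 0.5000
For M/M/1: L = λ/(μ-λ)
L = 3.9/(7.8-3.9) = 3.9/3.90
L = 1.0000 customers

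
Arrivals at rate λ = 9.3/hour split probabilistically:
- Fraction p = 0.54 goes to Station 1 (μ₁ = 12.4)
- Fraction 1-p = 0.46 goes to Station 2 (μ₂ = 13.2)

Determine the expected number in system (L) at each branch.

Effective rates: λ₁ = 9.3×0.54 = 5.022, λ₂ = 9.3×0.46 = 4.278
Station 1: ρ₁ = 5.022/12.4 = 0.4050, L₁ = ρ₁/(1-ρ₁) = 0.4050/(1-0.4050) = 0.6807
Station 2: ρ₂ = 4.278/13.2 = 0.3241, L₂ = ρ₂/(1-ρ₂) = 0.3241/(1-0.3241) = 0.4795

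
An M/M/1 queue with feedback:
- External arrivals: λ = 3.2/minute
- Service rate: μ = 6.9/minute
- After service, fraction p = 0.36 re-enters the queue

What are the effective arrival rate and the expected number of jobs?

Effective arrival rate: λ_eff = λ/(1-p) = 3.2/(1-0.36) = 3.2/0.64 = 5.0000
ρ = λ_eff/μ = 5.0000/6.9 = 0.72464
L = ρ/(1-ρ) = 0.72464/(1-0.72464) = 2.6316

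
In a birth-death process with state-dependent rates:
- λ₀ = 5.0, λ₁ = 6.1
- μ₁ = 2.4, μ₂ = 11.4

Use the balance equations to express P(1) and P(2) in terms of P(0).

Balance equations:
State 0: λ₀P₀ = μ₁P₁ → P₁ = (λ₀/μ₁)P₀ = (5.0/2.4)P₀ = 2.0833P₀
State 1: P₂ = (λ₀λ₁)/(μ₁μ₂)P₀ = (5.0×6.1)/(2.4×11.4)P₀ = 1.1148P₀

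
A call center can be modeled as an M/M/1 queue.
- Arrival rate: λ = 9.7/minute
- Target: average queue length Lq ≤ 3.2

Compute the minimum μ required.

For M/M/1: Lq = λ²/(μ(μ-λ))
Need Lq ≤ 3.2, i.e. μ(μ-λ) ≥ λ²/3.2
μ² - 9.7μ - 94.09/3.2 ≥ 0  →  μ² - 9.7μ - 29.40312 ≥ 0
Quadratic formula (positive root): μ = [λ + √(λ² + 4×29.40312)]/2
Discriminant: 94.09 + 4×29.40312 = 211.7025, √211.7025 = 14.5500
μ ≥ (9.7 + 14.5500)/2 = 12.1250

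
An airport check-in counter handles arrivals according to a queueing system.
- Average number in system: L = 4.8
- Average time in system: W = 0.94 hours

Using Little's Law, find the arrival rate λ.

Little's Law: L = λW, so λ = L/W
λ = 4.8/0.94 = 5.1064 passengers/hour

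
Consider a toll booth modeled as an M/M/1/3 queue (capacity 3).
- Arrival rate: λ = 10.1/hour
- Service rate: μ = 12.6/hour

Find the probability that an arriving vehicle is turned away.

ρ = λ/μ = 10.1/12.6 = 0.8016
P₀ = (1-ρ)/(1-ρ^(K+1)) = (1-0.8016)/(1-0.8016^4) = 0.1984/0.5871 = 0.3379
P_K = P₀×ρ^K = 0.3379 × 0.8016^3 = 0.3379 × 0.5151 = 0.1741
Blocking probability = 17.41%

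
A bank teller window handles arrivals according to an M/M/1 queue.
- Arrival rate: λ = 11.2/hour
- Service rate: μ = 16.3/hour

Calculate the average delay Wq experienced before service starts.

First, compute utilization: ρ = λ/μ = 11.2/16.3 = 0.6871
For M/M/1: Wq = λ/(μ(μ-λ))
Wq = 11.2/(16.3 × (16.3-11.2))
Wq = 11.2/(16.3 × 5.10)
Wq = 0.1347 hours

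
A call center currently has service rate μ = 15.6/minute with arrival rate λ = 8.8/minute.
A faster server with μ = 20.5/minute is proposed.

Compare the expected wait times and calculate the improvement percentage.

System 1: ρ₁ = 8.8/15.6 = 0.5641, W₁ = 1/(15.6-8.8) = 0.14706
System 2: ρ₂ = 8.8/20.5 = 0.4293, W₂ = 1/(20.5-8.8) = 0.085470
Improvement: (W₁-W₂)/W₁ = (0.14706-0.085470)/0.14706 = 41.88%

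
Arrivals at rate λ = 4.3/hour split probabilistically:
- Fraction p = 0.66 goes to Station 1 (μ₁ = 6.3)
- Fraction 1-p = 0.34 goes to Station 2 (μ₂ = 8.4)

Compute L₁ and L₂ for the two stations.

Effective rates: λ₁ = 4.3×0.66 = 2.838, λ₂ = 4.3×0.34 = 1.462
Station 1: ρ₁ = 2.838/6.3 = 0.4505, L₁ = ρ₁/(1-ρ₁) = 0.4505/(1-0.4505) = 0.8198
Station 2: ρ₂ = 1.462/8.4 = 0.1740, L₂ = ρ₂/(1-ρ₂) = 0.1740/(1-0.1740) = 0.2107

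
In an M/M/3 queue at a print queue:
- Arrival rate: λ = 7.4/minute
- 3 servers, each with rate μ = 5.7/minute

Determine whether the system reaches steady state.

Stability requires ρ = λ/(cμ) < 1
ρ = 7.4/(3 × 5.7) = 7.4/17.10 = 0.4327
Since 0.4327 < 1, the system is STABLE.
The servers are busy 43.27% of the time.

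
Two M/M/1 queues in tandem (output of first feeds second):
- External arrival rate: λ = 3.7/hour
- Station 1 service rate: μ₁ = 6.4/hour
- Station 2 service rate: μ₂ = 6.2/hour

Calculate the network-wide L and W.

By Jackson's theorem, each station behaves as independent M/M/1.
Station 1: ρ₁ = 3.7/6.4 = 0.5781, L₁ = ρ₁/(1-ρ₁) = λ/(μ₁-λ) = 3.7/2.70 = 1.3704
Station 2: ρ₂ = 3.7/6.2 = 0.5968, L₂ = ρ₂/(1-ρ₂) = λ/(μ₂-λ) = 3.7/2.50 = 1.4800
Total: L = L₁ + L₂ = 1.3704 + 1.4800 = 2.8504
W = L/λ = 2.8504/3.7 = 0.7704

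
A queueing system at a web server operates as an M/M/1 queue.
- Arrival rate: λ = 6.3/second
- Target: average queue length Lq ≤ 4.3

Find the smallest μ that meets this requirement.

For M/M/1: Lq = λ²/(μ(μ-λ))
Need Lq ≤ 4.3, i.e. μ(μ-λ) ≥ λ²/4.3
μ² - 6.3μ - 39.69/4.3 ≥ 0  →  μ² - 6.3μ - 9.23023 ≥ 0
Quadratic formula (positive root): μ = [λ + √(λ² + 4×9.23023)]/2
Discriminant: 39.69 + 4×9.23023 = 76.6109, √76.6109 = 8.7528
μ ≥ (6.3 + 8.7528)/2 = 7.5264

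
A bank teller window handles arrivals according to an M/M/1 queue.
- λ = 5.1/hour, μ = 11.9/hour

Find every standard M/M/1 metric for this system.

Step 1: ρ = λ/μ = 5.1/11.9 = 0.4286
Step 2: L = λ/(μ-λ) = 5.1/6.80 = 0.7500
Step 3: Lq = λ²/(μ(μ-λ)) = 26.01/(11.9×6.80) = 0.3214
Step 4: W = 1/(μ-λ) = 1/6.80 = 0.14706
Step 5: Wq = λ/(μ(μ-λ)) = 5.1/(11.9×6.80) = 0.06303
Step 6: P(0) = 1-ρ = 0.5714
Verify: L = λW = 5.1×0.14706 = 0.7500 ✔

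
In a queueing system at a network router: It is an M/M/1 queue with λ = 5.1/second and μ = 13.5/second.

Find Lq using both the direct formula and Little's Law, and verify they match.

Method 1 (direct): Lq = λ²/(μ(μ-λ)) = 26.01/(13.5 × 8.40) = 0.2294

Method 2 (Little's Law):
W = 1/(μ-λ) = 1/8.40 = 0.119048
Wq = W - 1/μ = 0.119048 - 0.0740741 = 0.044974
Lq = λWq = 5.1 × 0.044974 = 0.2294 ✔ (matches Method 1)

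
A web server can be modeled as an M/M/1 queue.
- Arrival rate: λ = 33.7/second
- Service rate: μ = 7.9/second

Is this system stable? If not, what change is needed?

Stability requires ρ = λ/(cμ) < 1
ρ = 33.7/(1 × 7.9) = 33.7/7.90 = 4.2658
Since 4.2658 ≥ 1, the system is UNSTABLE.
Queue grows without bound. Need μ > λ = 33.7.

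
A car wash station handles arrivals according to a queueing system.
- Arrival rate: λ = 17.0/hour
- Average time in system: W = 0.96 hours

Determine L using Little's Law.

Little's Law: L = λW
L = 17.0 × 0.96 = 16.3200 cars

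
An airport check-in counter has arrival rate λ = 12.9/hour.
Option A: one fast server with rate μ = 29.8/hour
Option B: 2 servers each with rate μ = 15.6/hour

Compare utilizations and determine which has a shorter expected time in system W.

Option A: single server μ = 29.8 (M/M/1)
  ρ_A = 12.9/29.8 = 0.4329
  W_A = 1/(μ-λ) = 1/(29.8-12.9) = 1/16.90 = 0.05917

Option B: 2 servers μ = 15.6 (M/M/2)
  ρ_B = λ/(cμ) = 12.9/(2×15.6) = 0.4135
  Offered load a = λ/μ = cρ = 12.9/15.6 = 0.8269
  P₀ = [ Σₙ₌₀^1 aⁿ/n! + a^2/(2!(1-ρ)) ]⁻¹
  Σ = a^0/0! + a^1/1! = 1.0000 + 0.8269 = 1.8269
  a^2/(2!(1-ρ)) = 0.6838/(2 × 0.5865) = 0.5829
  P₀ = 1/(1.8269 + 0.5829) = 0.4150
  Lq = P₀·a^2·ρ / (2!(1-ρ)²) = 0.41497 × 0.68380 × 0.41346 / (2 × 0.34403) = 0.1705
  Wq_B = Lq/λ = 0.1705/12.9 = 0.01322
  W_B = Wq_B + 1/μ = 0.01322 + 0.06410 = 0.07732

Since W_A = 0.05917 < W_B = 0.07732, Option A (single fast server) has the shorter time in system.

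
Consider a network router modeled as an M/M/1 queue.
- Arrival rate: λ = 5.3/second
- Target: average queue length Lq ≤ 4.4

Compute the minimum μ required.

For M/M/1: Lq = λ²/(μ(μ-λ))
Need Lq ≤ 4.4, i.e. μ(μ-λ) ≥ λ²/4.4
μ² - 5.3μ - 28.09/4.4 ≥ 0  →  μ² - 5.3μ - 6.3841 ≥ 0
Quadratic formula (positive root): μ = [λ + √(λ² + 4×6.3841)]/2
Discriminant: 28.09 + 4×6.3841 = 53.6264, √53.6264 = 7.3230
μ ≥ (5.3 + 7.3230)/2 = 6.3115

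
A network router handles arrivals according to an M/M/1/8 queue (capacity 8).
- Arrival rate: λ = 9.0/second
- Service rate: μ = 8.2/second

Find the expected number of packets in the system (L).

ρ = λ/μ = 9.0/8.2 = 1.09756
P₀ = (1-ρ)/(1-ρ^(K+1)) = (1-1.09756)/(1-1.09756^9) = -0.09756/-1.3113 = 0.07440
P_K = P₀×ρ^K = 0.07440 × 1.09756^8 = 0.07440 × 2.1058 = 0.1567
L = ρ[1 - (K+1)ρ^K + Kρ^(K+1)] / [(1-ρ)(1-ρ^(K+1))]
L = 1.09756 × (1 - 9×2.105844 + 8×2.311290) / ((1 - 1.09756) × (1 - 2.311290)) = 4.6134 packets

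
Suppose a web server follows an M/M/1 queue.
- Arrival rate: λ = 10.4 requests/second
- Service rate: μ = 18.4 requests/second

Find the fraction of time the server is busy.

Server utilization: ρ = λ/μ
ρ = 10.4/18.4 = 0.5652
The server is busy 56.52% of the time.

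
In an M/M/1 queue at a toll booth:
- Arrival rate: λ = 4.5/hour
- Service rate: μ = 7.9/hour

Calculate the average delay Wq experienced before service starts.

First, compute utilization: ρ = λ/μ = 4.5/7.9 = 0.5696
For M/M/1: Wq = λ/(μ(μ-λ))
Wq = 4.5/(7.9 × (7.9-4.5))
Wq = 4.5/(7.9 × 3.40)
Wq = 0.1675 hours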